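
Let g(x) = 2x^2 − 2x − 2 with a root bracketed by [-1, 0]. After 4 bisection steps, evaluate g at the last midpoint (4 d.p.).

midpoint -0.5: g = -0.5 < 0 → [-1, -0.5]
midpoint -0.75: g = 0.625 > 0 → [-0.75, -0.5]
midpoint -0.625: g = 0.03125 > 0 → [-0.625, -0.5]
midpoint -0.5625: g = -0.2422 < 0 → [-0.625, -0.5625]

-0.2422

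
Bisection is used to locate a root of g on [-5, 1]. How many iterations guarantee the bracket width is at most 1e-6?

23

Width after n steps is 6/2^n. Need 2^n ≥ 6/1e-6 = 6000000.
2^22 = 4194304 < 6000000 ≤ 2^23 = 8388608, so n = 23.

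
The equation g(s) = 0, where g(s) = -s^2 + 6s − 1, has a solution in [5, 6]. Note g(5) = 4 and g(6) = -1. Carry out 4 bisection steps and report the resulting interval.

[5.8125, 5.875]

g(5.5) = 1.75 > 0, so the root lies in [5.5, 6]
g(5.75) = 0.4375 > 0, so the root lies in [5.75, 6]
g(5.875) = -0.265625 < 0, so the root lies in [5.75, 5.875]
g(5.8125) = 0.0898 > 0, so the root lies in [5.8125, 5.875]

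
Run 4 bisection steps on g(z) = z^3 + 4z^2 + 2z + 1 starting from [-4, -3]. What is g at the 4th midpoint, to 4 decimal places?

-0.5725

midpoint -3.5: g = 0.125 > 0 → [-4, -3.5]
midpoint -3.75: g = -2.984375 < 0 → [-3.75, -3.5]
midpoint -3.625: g = -1.322266 < 0 → [-3.625, -3.5]
midpoint -3.5625: g = -0.5725 < 0 → [-3.5625, -3.5]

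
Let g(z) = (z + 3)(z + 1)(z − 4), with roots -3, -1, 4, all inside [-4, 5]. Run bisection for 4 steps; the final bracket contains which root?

m = 0.5, g(m) = -18.375 (−); new bracket [0.5, 5]
m = 2.75, g(m) = -26.953125 (−); new bracket [2.75, 5]
m = 3.875, g(m) = -4.189453 (−); new bracket [3.875, 5]
m = 4.4375, g(m) = 17.6931 (+); new bracket [3.875, 4.4375]

4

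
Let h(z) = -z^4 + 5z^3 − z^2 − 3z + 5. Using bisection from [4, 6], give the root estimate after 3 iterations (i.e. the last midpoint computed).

4.75

m = 5, h(m) = -35 (−); new bracket [4, 5]
m = 4.5, h(m) = 16.8125 (+); new bracket [4.5, 5]
m = 4.75, h(m) = -5.019531 (−); new bracket [4.5, 4.75]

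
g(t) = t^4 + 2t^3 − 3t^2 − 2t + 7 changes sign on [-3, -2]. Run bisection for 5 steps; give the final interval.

m = -2.5, g(m) = 1.0625 (+); new bracket [-2.5, -2]
m = -2.25, g(m) = -0.839844 (−); new bracket [-2.5, -2.25]
m = -2.375, g(m) = -0.148193 (−); new bracket [-2.5, -2.375]
m = -2.4375, g(m) = 0.3867 (+); new bracket [-2.4375, -2.375]
m = -2.40625, g(m) = 0.1024 (+); new bracket [-2.40625, -2.375]

[-2.40625, -2.375]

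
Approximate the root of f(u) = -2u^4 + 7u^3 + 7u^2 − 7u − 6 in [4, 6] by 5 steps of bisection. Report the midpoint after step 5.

m = 5, f(m) = -241 (−); new bracket [4, 5]
m = 4.5, f(m) = -78 (−); new bracket [4, 4.5]
m = 4.25, f(m) = -24.460938 (−); new bracket [4, 4.25]
m = 4.125, f(m) = -3.5024 (−); new bracket [4, 4.125]
m = 4.0625, f(m) = 5.6618 (+); new bracket [4.0625, 4.125]

4.0625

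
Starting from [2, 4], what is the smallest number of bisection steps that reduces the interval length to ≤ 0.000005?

19

Width after n steps is 2/2^n. Need 2^n ≥ 2/0.000005 = 400000.
2^18 = 262144 < 400000 ≤ 2^19 = 524288, so n = 19.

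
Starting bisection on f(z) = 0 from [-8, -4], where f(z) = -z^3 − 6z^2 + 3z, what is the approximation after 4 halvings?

midpoint -6: f = -18 < 0 → [-8, -6]
midpoint -7: f = 28 > 0 → [-7, -6]
midpoint -6.5: f = 1.625 > 0 → [-6.5, -6]
midpoint -6.25: f = -8.9844 < 0 → [-6.5, -6.25]

-6.25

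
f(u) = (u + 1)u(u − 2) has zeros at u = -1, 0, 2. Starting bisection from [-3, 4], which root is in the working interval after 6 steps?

2

u = 0.5 gives f = -1.125, negative; keep [0.5, 4]
u = 2.25 gives f = 1.828125, positive; keep [0.5, 2.25]
u = 1.375 gives f = -2.041016, negative; keep [1.375, 2.25]
u = 1.8125 gives f = -0.9558, negative; keep [1.8125, 2.25]
u = 2.03125 gives f = 0.1924, positive; keep [1.8125, 2.03125]
u = 1.921875 gives f = -0.4387, negative; keep [1.921875, 2.03125]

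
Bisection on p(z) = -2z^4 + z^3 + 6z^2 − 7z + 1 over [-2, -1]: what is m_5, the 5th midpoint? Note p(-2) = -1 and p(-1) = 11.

-1.96875

p(-1.5) = 11.5 > 0, so the root lies in [-2, -1.5]
p(-1.75) = 7.507812 > 0, so the root lies in [-2, -1.75]
p(-1.875) = 3.907715 > 0, so the root lies in [-2, -1.875]
p(-1.9375) = 1.6291 > 0, so the root lies in [-2, -1.9375]
p(-1.96875) = 0.3599 > 0, so the root lies in [-2, -1.96875]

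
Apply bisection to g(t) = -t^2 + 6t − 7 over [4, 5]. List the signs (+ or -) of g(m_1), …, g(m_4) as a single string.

-++-

t = 4.5 gives g = -0.25, negative; keep [4, 4.5]
t = 4.25 gives g = 0.4375, positive; keep [4.25, 4.5]
t = 4.375 gives g = 0.109375, positive; keep [4.375, 4.5]
t = 4.4375 gives g = -0.0664, negative; keep [4.375, 4.4375]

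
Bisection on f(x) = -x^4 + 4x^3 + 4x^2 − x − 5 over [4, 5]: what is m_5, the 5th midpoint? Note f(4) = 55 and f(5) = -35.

4.78125

x = 4.5 gives f = 25.9375, positive; keep [4.5, 5]
x = 4.75 gives f = 0.121094, positive; keep [4.75, 5]
x = 4.875 gives f = -16.187744, negative; keep [4.75, 4.875]
x = 4.8125 gives f = -7.7317, negative; keep [4.75, 4.8125]
x = 4.78125 gives f = -3.7313, negative; keep [4.75, 4.78125]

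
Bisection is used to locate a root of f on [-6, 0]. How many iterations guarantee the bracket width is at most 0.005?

11

Width after n steps is 6/2^n. Need 2^n ≥ 6/0.005 = 1200.
2^10 = 1024 < 1200 ≤ 2^11 = 2048, so n = 11.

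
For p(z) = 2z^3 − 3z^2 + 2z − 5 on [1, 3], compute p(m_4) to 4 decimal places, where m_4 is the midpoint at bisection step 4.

-1.0898

midpoint 2: p = 3 > 0 → [1, 2]
midpoint 1.5: p = -2 < 0 → [1.5, 2]
midpoint 1.75: p = 0.03125 > 0 → [1.5, 1.75]
midpoint 1.625: p = -1.0898 < 0 → [1.625, 1.75]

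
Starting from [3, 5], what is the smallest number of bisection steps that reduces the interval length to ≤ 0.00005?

16

Width after n steps is 2/2^n. Need 2^n ≥ 2/0.00005 = 40000.
2^15 = 32768 < 40000 ≤ 2^16 = 65536, so n = 16.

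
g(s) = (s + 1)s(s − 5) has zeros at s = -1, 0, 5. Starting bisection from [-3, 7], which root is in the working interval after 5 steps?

s = 2 gives g = -18, negative; keep [2, 7]
s = 4.5 gives g = -12.375, negative; keep [4.5, 7]
s = 5.75 gives g = 29.109375, positive; keep [4.5, 5.75]
s = 5.125 gives g = 3.9238, positive; keep [4.5, 5.125]
s = 4.8125 gives g = -5.2449, negative; keep [4.8125, 5.125]

5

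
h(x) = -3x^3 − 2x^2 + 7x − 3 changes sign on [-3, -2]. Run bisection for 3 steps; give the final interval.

[-2.125, -2]

midpoint -2.5: h = 13.875 > 0 → [-2.5, -2]
midpoint -2.25: h = 5.296875 > 0 → [-2.25, -2]
midpoint -2.125: h = 1.880859 > 0 → [-2.125, -2]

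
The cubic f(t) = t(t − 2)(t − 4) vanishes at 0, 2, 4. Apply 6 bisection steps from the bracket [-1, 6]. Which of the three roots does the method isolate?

4

m = 2.5, f(m) = -1.875 (−); new bracket [2.5, 6]
m = 4.25, f(m) = 2.390625 (+); new bracket [2.5, 4.25]
m = 3.375, f(m) = -2.900391 (−); new bracket [3.375, 4.25]
m = 3.8125, f(m) = -1.2957 (−); new bracket [3.8125, 4.25]
m = 4.03125, f(m) = 0.2559 (+); new bracket [3.8125, 4.03125]
m = 3.921875, f(m) = -0.5889 (−); new bracket [3.921875, 4.03125]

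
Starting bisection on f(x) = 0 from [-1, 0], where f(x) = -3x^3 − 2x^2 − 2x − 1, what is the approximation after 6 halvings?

midpoint -0.5: f = -0.125 < 0 → [-1, -0.5]
midpoint -0.75: f = 0.640625 > 0 → [-0.75, -0.5]
midpoint -0.625: f = 0.201172 > 0 → [-0.625, -0.5]
midpoint -0.5625: f = 0.0261 > 0 → [-0.5625, -0.5]
midpoint -0.53125: f = -0.0522 < 0 → [-0.5625, -0.53125]
midpoint -0.546875: f = -0.0137 < 0 → [-0.5625, -0.546875]

-0.546875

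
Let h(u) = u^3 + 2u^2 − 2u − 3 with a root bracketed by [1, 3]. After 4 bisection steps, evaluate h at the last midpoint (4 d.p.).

u = 2 gives h = 9, positive; keep [1, 2]
u = 1.5 gives h = 1.875, positive; keep [1, 1.5]
u = 1.25 gives h = -0.421875, negative; keep [1.25, 1.5]
u = 1.375 gives h = 0.6309, positive; keep [1.25, 1.375]

0.6309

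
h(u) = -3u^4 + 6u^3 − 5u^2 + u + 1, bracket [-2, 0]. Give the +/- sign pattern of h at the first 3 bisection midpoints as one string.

--+

h(-1) = -14 < 0, so the root lies in [-1, 0]
h(-0.5) = -1.6875 < 0, so the root lies in [-0.5, 0]
h(-0.25) = 0.332031 > 0, so the root lies in [-0.5, -0.25]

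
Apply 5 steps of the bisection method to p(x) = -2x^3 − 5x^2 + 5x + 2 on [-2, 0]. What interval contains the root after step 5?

[-0.375, -0.3125]

midpoint -1: p = -6 < 0 → [-1, 0]
midpoint -0.5: p = -1.5 < 0 → [-0.5, 0]
midpoint -0.25: p = 0.46875 > 0 → [-0.5, -0.25]
midpoint -0.375: p = -0.4727 < 0 → [-0.375, -0.25]
midpoint -0.3125: p = 0.0103 > 0 → [-0.375, -0.3125]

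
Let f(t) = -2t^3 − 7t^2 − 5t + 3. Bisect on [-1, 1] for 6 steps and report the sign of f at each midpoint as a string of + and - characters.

+-++--

midpoint 0: f = 3 > 0 → [0, 1]
midpoint 0.5: f = -1.5 < 0 → [0, 0.5]
midpoint 0.25: f = 1.28125 > 0 → [0.25, 0.5]
midpoint 0.375: f = 0.0352 > 0 → [0.375, 0.5]
midpoint 0.4375: f = -0.6948 < 0 → [0.375, 0.4375]
midpoint 0.40625: f = -0.3206 < 0 → [0.375, 0.40625]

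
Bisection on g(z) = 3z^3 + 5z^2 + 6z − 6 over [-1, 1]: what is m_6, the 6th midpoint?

midpoint 0: g = -6 < 0 → [0, 1]
midpoint 0.5: g = -1.375 < 0 → [0.5, 1]
midpoint 0.75: g = 2.578125 > 0 → [0.5, 0.75]
midpoint 0.625: g = 0.4355 > 0 → [0.5, 0.625]
midpoint 0.5625: g = -0.509 < 0 → [0.5625, 0.625]
midpoint 0.59375: g = -0.0468 < 0 → [0.59375, 0.625]

0.59375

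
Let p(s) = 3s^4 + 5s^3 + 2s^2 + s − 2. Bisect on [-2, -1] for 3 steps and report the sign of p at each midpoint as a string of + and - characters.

p(-1.5) = -0.6875 < 0, so the root lies in [-2, -1.5]
p(-1.75) = 3.714844 > 0, so the root lies in [-1.75, -1.5]
p(-1.625) = 1.119873 > 0, so the root lies in [-1.625, -1.5]

-++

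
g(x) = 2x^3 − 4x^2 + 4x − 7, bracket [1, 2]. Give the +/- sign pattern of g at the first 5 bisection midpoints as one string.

---+-

m = 1.5, g(m) = -3.25 (−); new bracket [1.5, 2]
m = 1.75, g(m) = -1.53125 (−); new bracket [1.75, 2]
m = 1.875, g(m) = -0.378906 (−); new bracket [1.875, 2]
m = 1.9375, g(m) = 0.2808 (+); new bracket [1.875, 1.9375]
m = 1.90625, g(m) = -0.0563 (−); new bracket [1.90625, 1.9375]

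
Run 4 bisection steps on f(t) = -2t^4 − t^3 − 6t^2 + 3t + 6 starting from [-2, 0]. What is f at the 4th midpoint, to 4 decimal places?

-1.7212

f(-1) = -4 < 0, so the root lies in [-1, 0]
f(-0.5) = 3 > 0, so the root lies in [-1, -0.5]
f(-0.75) = 0.164062 > 0, so the root lies in [-1, -0.75]
f(-0.875) = -1.7212 < 0, so the root lies in [-0.875, -0.75]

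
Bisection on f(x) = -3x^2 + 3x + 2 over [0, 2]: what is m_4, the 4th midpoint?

midpoint 1: f = 2 > 0 → [1, 2]
midpoint 1.5: f = -0.25 < 0 → [1, 1.5]
midpoint 1.25: f = 1.0625 > 0 → [1.25, 1.5]
midpoint 1.375: f = 0.4531 > 0 → [1.375, 1.5]

1.375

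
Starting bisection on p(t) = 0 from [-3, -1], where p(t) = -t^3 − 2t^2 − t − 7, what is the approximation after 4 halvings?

m = -2, p(m) = -5 (−); new bracket [-3, -2]
m = -2.5, p(m) = -1.375 (−); new bracket [-3, -2.5]
m = -2.75, p(m) = 1.421875 (+); new bracket [-2.75, -2.5]
m = -2.625, p(m) = -0.0684 (−); new bracket [-2.75, -2.625]

-2.625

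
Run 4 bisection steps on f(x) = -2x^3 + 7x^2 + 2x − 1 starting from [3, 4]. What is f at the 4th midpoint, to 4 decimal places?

x = 3.5 gives f = 6, positive; keep [3.5, 4]
x = 3.75 gives f = -0.53125, negative; keep [3.5, 3.75]
x = 3.625 gives f = 2.964844, positive; keep [3.625, 3.75]
x = 3.6875 gives f = 1.2759, positive; keep [3.6875, 3.75]

1.2759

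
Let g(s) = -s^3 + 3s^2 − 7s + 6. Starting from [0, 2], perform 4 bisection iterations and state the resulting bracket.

m = 1, g(m) = 1 (+); new bracket [1, 2]
m = 1.5, g(m) = -1.125 (−); new bracket [1, 1.5]
m = 1.25, g(m) = -0.015625 (−); new bracket [1, 1.25]
m = 1.125, g(m) = 0.498 (+); new bracket [1.125, 1.25]

[1.125, 1.25]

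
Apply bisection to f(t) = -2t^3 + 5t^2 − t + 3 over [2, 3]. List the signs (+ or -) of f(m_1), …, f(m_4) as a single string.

+---

m = 2.5, f(m) = 0.5 (+); new bracket [2.5, 3]
m = 2.75, f(m) = -3.53125 (−); new bracket [2.5, 2.75]
m = 2.625, f(m) = -1.347656 (−); new bracket [2.5, 2.625]
m = 2.5625, f(m) = -0.3833 (−); new bracket [2.5, 2.5625]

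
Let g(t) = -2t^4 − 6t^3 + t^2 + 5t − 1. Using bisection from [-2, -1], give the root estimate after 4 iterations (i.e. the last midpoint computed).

midpoint -1.5: g = 3.875 > 0 → [-1.5, -1]
midpoint -1.25: g = 1.148438 > 0 → [-1.25, -1]
midpoint -1.125: g = -0.02002 < 0 → [-1.25, -1.125]
midpoint -1.1875: g = 0.5429 > 0 → [-1.1875, -1.125]

-1.1875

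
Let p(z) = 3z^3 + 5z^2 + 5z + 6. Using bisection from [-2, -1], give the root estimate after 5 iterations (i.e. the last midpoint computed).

p(-1.5) = -0.375 < 0, so the root lies in [-1.5, -1]
p(-1.25) = 1.703125 > 0, so the root lies in [-1.5, -1.25]
p(-1.375) = 0.779297 > 0, so the root lies in [-1.5, -1.375]
p(-1.4375) = 0.2332 > 0, so the root lies in [-1.5, -1.4375]
p(-1.46875) = -0.0629 < 0, so the root lies in [-1.46875, -1.4375]

-1.46875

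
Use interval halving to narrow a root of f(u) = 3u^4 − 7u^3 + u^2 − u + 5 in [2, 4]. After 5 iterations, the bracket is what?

[2, 2.0625]

u = 3 gives f = 65, positive; keep [2, 3]
u = 2.5 gives f = 16.5625, positive; keep [2, 2.5]
u = 2.25 gives f = 4.964844, positive; keep [2, 2.25]
u = 2.125 gives f = 1.3933, positive; keep [2, 2.125]
u = 2.0625 gives f = 0.0628, positive; keep [2, 2.0625]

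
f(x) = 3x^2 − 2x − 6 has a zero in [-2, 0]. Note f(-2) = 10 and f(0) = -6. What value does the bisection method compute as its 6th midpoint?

-1.09375

midpoint -1: f = -1 < 0 → [-2, -1]
midpoint -1.5: f = 3.75 > 0 → [-1.5, -1]
midpoint -1.25: f = 1.1875 > 0 → [-1.25, -1]
midpoint -1.125: f = 0.0469 > 0 → [-1.125, -1]
midpoint -1.0625: f = -0.4883 < 0 → [-1.125, -1.0625]
midpoint -1.09375: f = -0.2236 < 0 → [-1.125, -1.09375]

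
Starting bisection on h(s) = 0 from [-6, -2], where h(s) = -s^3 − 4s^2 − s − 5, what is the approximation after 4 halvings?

-4.25

s = -4 gives h = -1, negative; keep [-6, -4]
s = -5 gives h = 25, positive; keep [-5, -4]
s = -4.5 gives h = 9.625, positive; keep [-4.5, -4]
s = -4.25 gives h = 3.7656, positive; keep [-4.25, -4]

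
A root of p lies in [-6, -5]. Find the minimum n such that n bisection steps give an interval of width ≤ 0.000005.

18

Width after n steps is 1/2^n. Need 2^n ≥ 1/0.000005 = 200000.
2^17 = 131072 < 200000 ≤ 2^18 = 262144, so n = 18.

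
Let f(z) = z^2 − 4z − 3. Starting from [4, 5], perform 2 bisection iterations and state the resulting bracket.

[4.5, 4.75]

midpoint 4.5: f = -0.75 < 0 → [4.5, 5]
midpoint 4.75: f = 0.5625 > 0 → [4.5, 4.75]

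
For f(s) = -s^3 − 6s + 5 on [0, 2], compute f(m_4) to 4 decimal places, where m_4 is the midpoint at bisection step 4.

f(1) = -2 < 0, so the root lies in [0, 1]
f(0.5) = 1.875 > 0, so the root lies in [0.5, 1]
f(0.75) = 0.078125 > 0, so the root lies in [0.75, 1]
f(0.875) = -0.9199 < 0, so the root lies in [0.75, 0.875]

-0.9199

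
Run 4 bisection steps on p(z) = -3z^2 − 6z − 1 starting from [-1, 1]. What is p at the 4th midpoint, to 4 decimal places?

-0.2969

midpoint 0: p = -1 < 0 → [-1, 0]
midpoint -0.5: p = 1.25 > 0 → [-0.5, 0]
midpoint -0.25: p = 0.3125 > 0 → [-0.25, 0]
midpoint -0.125: p = -0.2969 < 0 → [-0.25, -0.125]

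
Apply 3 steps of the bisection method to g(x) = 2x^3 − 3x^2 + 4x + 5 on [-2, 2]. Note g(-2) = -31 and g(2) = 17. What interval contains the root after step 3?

m = 0, g(m) = 5 (+); new bracket [-2, 0]
m = -1, g(m) = -4 (−); new bracket [-1, 0]
m = -0.5, g(m) = 2 (+); new bracket [-1, -0.5]

[-1, -0.5]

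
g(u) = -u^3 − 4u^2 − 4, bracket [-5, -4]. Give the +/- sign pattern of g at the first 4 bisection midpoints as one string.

++--

u = -4.5 gives g = 6.125, positive; keep [-4.5, -4]
u = -4.25 gives g = 0.515625, positive; keep [-4.25, -4]
u = -4.125 gives g = -1.873047, negative; keep [-4.25, -4.125]
u = -4.1875 gives g = -0.7122, negative; keep [-4.25, -4.1875]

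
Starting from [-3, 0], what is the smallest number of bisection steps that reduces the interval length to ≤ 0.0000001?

25

Width after n steps is 3/2^n. Need 2^n ≥ 3/0.0000001 = 30000000.
2^24 = 16777216 < 30000000 ≤ 2^25 = 33554432, so n = 25.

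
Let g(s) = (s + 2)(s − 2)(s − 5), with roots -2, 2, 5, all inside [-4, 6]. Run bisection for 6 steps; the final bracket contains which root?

g(1) = 12 > 0, so the root lies in [-4, 1]
g(-1.5) = 11.375 > 0, so the root lies in [-4, -1.5]
g(-2.75) = -27.609375 < 0, so the root lies in [-2.75, -1.5]
g(-2.125) = -3.6738 < 0, so the root lies in [-2.125, -1.5]
g(-1.8125) = 4.8699 > 0, so the root lies in [-2.125, -1.8125]
g(-1.96875) = 0.8643 > 0, so the root lies in [-2.125, -1.96875]

-2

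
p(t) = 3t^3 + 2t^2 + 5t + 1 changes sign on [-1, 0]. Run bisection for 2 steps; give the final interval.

p(-0.5) = -1.375 < 0, so the root lies in [-0.5, 0]
p(-0.25) = -0.171875 < 0, so the root lies in [-0.25, 0]

[-0.25, 0]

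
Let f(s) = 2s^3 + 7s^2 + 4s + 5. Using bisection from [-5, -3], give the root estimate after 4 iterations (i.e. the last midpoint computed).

f(-4) = -27 < 0, so the root lies in [-4, -3]
f(-3.5) = -9 < 0, so the root lies in [-3.5, -3]
f(-3.25) = -2.71875 < 0, so the root lies in [-3.25, -3]
f(-3.125) = -0.1758 < 0, so the root lies in [-3.125, -3]

-3.125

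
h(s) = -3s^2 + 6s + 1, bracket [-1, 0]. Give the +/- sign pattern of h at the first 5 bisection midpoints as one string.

m = -0.5, h(m) = -2.75 (−); new bracket [-0.5, 0]
m = -0.25, h(m) = -0.6875 (−); new bracket [-0.25, 0]
m = -0.125, h(m) = 0.203125 (+); new bracket [-0.25, -0.125]
m = -0.1875, h(m) = -0.2305 (−); new bracket [-0.1875, -0.125]
m = -0.15625, h(m) = -0.0107 (−); new bracket [-0.15625, -0.125]

--+--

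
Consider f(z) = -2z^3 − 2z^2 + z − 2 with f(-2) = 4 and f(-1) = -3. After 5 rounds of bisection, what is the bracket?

[-1.6875, -1.65625]

midpoint -1.5: f = -1.25 < 0 → [-2, -1.5]
midpoint -1.75: f = 0.84375 > 0 → [-1.75, -1.5]
midpoint -1.625: f = -0.324219 < 0 → [-1.75, -1.625]
midpoint -1.6875: f = 0.228 > 0 → [-1.6875, -1.625]
midpoint -1.65625: f = -0.0558 < 0 → [-1.6875, -1.65625]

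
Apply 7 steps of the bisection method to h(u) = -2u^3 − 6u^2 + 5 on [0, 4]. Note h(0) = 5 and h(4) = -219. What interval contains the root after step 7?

[0.78125, 0.8125]

midpoint 2: h = -35 < 0 → [0, 2]
midpoint 1: h = -3 < 0 → [0, 1]
midpoint 0.5: h = 3.25 > 0 → [0.5, 1]
midpoint 0.75: h = 0.7812 > 0 → [0.75, 1]
midpoint 0.875: h = -0.9336 < 0 → [0.75, 0.875]
midpoint 0.8125: h = -0.0337 < 0 → [0.75, 0.8125]
midpoint 0.78125: h = 0.3842 > 0 → [0.78125, 0.8125]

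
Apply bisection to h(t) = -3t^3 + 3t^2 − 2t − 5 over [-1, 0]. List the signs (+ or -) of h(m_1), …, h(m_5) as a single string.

--++-

m = -0.5, h(m) = -2.875 (−); new bracket [-1, -0.5]
m = -0.75, h(m) = -0.546875 (−); new bracket [-1, -0.75]
m = -0.875, h(m) = 1.056641 (+); new bracket [-0.875, -0.75]
m = -0.8125, h(m) = 0.2146 (+); new bracket [-0.8125, -0.75]
m = -0.78125, h(m) = -0.1759 (−); new bracket [-0.8125, -0.78125]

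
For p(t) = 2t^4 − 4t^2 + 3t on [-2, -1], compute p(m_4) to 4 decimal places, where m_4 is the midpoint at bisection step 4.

-0.2348

midpoint -1.5: p = -3.375 < 0 → [-2, -1.5]
midpoint -1.75: p = 1.257812 > 0 → [-1.75, -1.5]
midpoint -1.625: p = -1.491699 < 0 → [-1.75, -1.625]
midpoint -1.6875: p = -0.2348 < 0 → [-1.75, -1.6875]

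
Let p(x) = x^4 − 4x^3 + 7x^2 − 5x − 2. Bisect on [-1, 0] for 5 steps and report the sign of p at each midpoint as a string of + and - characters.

+-+++

m = -0.5, p(m) = 2.8125 (+); new bracket [-0.5, 0]
m = -0.25, p(m) = -0.246094 (−); new bracket [-0.5, -0.25]
m = -0.375, p(m) = 1.090088 (+); new bracket [-0.375, -0.25]
m = -0.3125, p(m) = 0.3777 (+); new bracket [-0.3125, -0.25]
m = -0.28125, p(m) = 0.0552 (+); new bracket [-0.28125, -0.25]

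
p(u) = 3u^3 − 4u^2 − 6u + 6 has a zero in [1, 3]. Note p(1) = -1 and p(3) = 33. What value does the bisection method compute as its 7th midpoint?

1.828125

p(2) = 2 > 0, so the root lies in [1, 2]
p(1.5) = -1.875 < 0, so the root lies in [1.5, 2]
p(1.75) = -0.671875 < 0, so the root lies in [1.75, 2]
p(1.875) = 0.4629 > 0, so the root lies in [1.75, 1.875]
p(1.8125) = -0.1526 < 0, so the root lies in [1.8125, 1.875]
p(1.84375) = 0.1429 > 0, so the root lies in [1.8125, 1.84375]
p(1.828125) = -0.0079 < 0, so the root lies in [1.828125, 1.84375]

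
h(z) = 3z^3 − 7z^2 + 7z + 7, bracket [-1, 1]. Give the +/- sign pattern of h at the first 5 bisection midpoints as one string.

++--+

m = 0, h(m) = 7 (+); new bracket [-1, 0]
m = -0.5, h(m) = 1.375 (+); new bracket [-1, -0.5]
m = -0.75, h(m) = -3.453125 (−); new bracket [-0.75, -0.5]
m = -0.625, h(m) = -0.8418 (−); new bracket [-0.625, -0.5]
m = -0.5625, h(m) = 0.3137 (+); new bracket [-0.625, -0.5625]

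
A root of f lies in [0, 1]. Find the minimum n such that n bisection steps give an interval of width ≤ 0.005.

8

Width after n steps is 1/2^n. Need 2^n ≥ 1/0.005 = 200.
2^7 = 128 < 200 ≤ 2^8 = 256, so n = 8.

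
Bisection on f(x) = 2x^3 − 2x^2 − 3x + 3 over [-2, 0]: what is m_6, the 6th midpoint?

-1.21875

f(-1) = 2 > 0, so the root lies in [-2, -1]
f(-1.5) = -3.75 < 0, so the root lies in [-1.5, -1]
f(-1.25) = -0.28125 < 0, so the root lies in [-1.25, -1]
f(-1.125) = 0.9961 > 0, so the root lies in [-1.25, -1.125]
f(-1.1875) = 0.3931 > 0, so the root lies in [-1.25, -1.1875]
f(-1.21875) = 0.065 > 0, so the root lies in [-1.25, -1.21875]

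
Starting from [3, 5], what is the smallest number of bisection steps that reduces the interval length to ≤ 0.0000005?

Width after n steps is 2/2^n. Need 2^n ≥ 2/0.0000005 = 4000000.
2^21 = 2097152 < 4000000 ≤ 2^22 = 4194304, so n = 22.

22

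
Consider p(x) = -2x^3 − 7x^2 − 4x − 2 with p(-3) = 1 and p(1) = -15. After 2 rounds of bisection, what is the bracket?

x = -1 gives p = -3, negative; keep [-3, -1]
x = -2 gives p = -6, negative; keep [-3, -2]

[-3, -2]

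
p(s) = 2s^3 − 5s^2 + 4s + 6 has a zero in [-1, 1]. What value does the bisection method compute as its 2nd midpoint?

s = 0 gives p = 6, positive; keep [-1, 0]
s = -0.5 gives p = 2.5, positive; keep [-1, -0.5]

-0.5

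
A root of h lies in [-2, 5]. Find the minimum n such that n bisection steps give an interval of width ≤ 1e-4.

17

Width after n steps is 7/2^n. Need 2^n ≥ 7/1e-4 = 70000.
2^16 = 65536 < 70000 ≤ 2^17 = 131072, so n = 17.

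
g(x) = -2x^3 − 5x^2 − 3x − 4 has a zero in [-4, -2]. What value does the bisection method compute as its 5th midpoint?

-2.1875

x = -3 gives g = 14, positive; keep [-3, -2]
x = -2.5 gives g = 3.5, positive; keep [-2.5, -2]
x = -2.25 gives g = 0.21875, positive; keep [-2.25, -2]
x = -2.125 gives g = -1.0117, negative; keep [-2.25, -2.125]
x = -2.1875 gives g = -0.4282, negative; keep [-2.25, -2.1875]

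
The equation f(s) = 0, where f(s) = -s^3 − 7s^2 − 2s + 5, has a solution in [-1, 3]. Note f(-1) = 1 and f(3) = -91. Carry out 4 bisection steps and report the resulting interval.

s = 1 gives f = -5, negative; keep [-1, 1]
s = 0 gives f = 5, positive; keep [0, 1]
s = 0.5 gives f = 2.125, positive; keep [0.5, 1]
s = 0.75 gives f = -0.8594, negative; keep [0.5, 0.75]

[0.5, 0.75]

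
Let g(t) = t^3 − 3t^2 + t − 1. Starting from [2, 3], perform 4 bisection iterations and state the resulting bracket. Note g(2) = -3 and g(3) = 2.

[2.75, 2.8125]

g(2.5) = -1.625 < 0, so the root lies in [2.5, 3]
g(2.75) = -0.140625 < 0, so the root lies in [2.75, 3]
g(2.875) = 0.841797 > 0, so the root lies in [2.75, 2.875]
g(2.8125) = 0.3293 > 0, so the root lies in [2.75, 2.8125]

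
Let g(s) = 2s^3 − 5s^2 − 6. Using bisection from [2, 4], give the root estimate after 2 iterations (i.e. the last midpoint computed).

2.5

m = 3, g(m) = 3 (+); new bracket [2, 3]
m = 2.5, g(m) = -6 (−); new bracket [2.5, 3]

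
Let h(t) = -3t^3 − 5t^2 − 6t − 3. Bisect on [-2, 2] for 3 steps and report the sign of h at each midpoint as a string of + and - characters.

-+-

h(0) = -3 < 0, so the root lies in [-2, 0]
h(-1) = 1 > 0, so the root lies in [-1, 0]
h(-0.5) = -0.875 < 0, so the root lies in [-1, -0.5]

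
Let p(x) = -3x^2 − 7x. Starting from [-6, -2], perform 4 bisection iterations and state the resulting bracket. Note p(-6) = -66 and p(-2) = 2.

midpoint -4: p = -20 < 0 → [-4, -2]
midpoint -3: p = -6 < 0 → [-3, -2]
midpoint -2.5: p = -1.25 < 0 → [-2.5, -2]
midpoint -2.25: p = 0.5625 > 0 → [-2.5, -2.25]

[-2.5, -2.25]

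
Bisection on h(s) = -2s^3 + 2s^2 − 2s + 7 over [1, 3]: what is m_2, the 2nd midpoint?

1.5

h(2) = -5 < 0, so the root lies in [1, 2]
h(1.5) = 1.75 > 0, so the root lies in [1.5, 2]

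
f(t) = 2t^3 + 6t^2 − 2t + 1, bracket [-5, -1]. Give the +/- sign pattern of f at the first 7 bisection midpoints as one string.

+--+-++

f(-3) = 7 > 0, so the root lies in [-5, -3]
f(-4) = -23 < 0, so the root lies in [-4, -3]
f(-3.5) = -4.25 < 0, so the root lies in [-3.5, -3]
f(-3.25) = 2.2188 > 0, so the root lies in [-3.5, -3.25]
f(-3.375) = -0.793 < 0, so the root lies in [-3.375, -3.25]
f(-3.3125) = 0.7671 > 0, so the root lies in [-3.375, -3.3125]
f(-3.34375) = 0.0008 > 0, so the root lies in [-3.375, -3.34375]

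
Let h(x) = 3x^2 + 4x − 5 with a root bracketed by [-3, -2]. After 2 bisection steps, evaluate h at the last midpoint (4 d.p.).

1.1875

x = -2.5 gives h = 3.75, positive; keep [-2.5, -2]
x = -2.25 gives h = 1.1875, positive; keep [-2.25, -2]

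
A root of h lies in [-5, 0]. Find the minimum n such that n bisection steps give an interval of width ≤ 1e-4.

Width after n steps is 5/2^n. Need 2^n ≥ 5/1e-4 = 50000.
2^15 = 32768 < 50000 ≤ 2^16 = 65536, so n = 16.

16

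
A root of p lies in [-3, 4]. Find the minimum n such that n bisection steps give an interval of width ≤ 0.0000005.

Width after n steps is 7/2^n. Need 2^n ≥ 7/0.0000005 = 14000000.
2^23 = 8388608 < 14000000 ≤ 2^24 = 16777216, so n = 24.

24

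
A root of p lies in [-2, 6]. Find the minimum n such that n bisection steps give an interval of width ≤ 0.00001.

Width after n steps is 8/2^n. Need 2^n ≥ 8/0.00001 = 800000.
2^19 = 524288 < 800000 ≤ 2^20 = 1048576, so n = 20.

20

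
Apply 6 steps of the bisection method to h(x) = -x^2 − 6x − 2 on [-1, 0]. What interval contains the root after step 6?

[-0.359375, -0.34375]

h(-0.5) = 0.75 > 0, so the root lies in [-0.5, 0]
h(-0.25) = -0.5625 < 0, so the root lies in [-0.5, -0.25]
h(-0.375) = 0.109375 > 0, so the root lies in [-0.375, -0.25]
h(-0.3125) = -0.2227 < 0, so the root lies in [-0.375, -0.3125]
h(-0.34375) = -0.0557 < 0, so the root lies in [-0.375, -0.34375]
h(-0.359375) = 0.0271 > 0, so the root lies in [-0.359375, -0.34375]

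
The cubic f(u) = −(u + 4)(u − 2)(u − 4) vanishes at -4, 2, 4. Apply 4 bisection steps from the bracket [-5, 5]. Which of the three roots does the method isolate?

-4

m = 0, f(m) = -32 (−); new bracket [-5, 0]
m = -2.5, f(m) = -43.875 (−); new bracket [-5, -2.5]
m = -3.75, f(m) = -11.140625 (−); new bracket [-5, -3.75]
m = -4.375, f(m) = 20.0215 (+); new bracket [-4.375, -3.75]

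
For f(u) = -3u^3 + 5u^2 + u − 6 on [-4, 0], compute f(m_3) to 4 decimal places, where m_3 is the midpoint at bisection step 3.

u = -2 gives f = 36, positive; keep [-2, 0]
u = -1 gives f = 1, positive; keep [-1, 0]
u = -0.5 gives f = -4.875, negative; keep [-1, -0.5]

-4.8750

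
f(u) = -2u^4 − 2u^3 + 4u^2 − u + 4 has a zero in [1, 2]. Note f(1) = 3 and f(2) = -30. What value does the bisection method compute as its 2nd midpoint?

1.25

f(1.5) = -5.375 < 0, so the root lies in [1, 1.5]
f(1.25) = 0.210938 > 0, so the root lies in [1.25, 1.5]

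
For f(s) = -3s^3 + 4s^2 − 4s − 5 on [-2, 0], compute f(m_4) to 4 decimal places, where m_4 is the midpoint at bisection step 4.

-0.2051

m = -1, f(m) = 6 (+); new bracket [-1, 0]
m = -0.5, f(m) = -1.625 (−); new bracket [-1, -0.5]
m = -0.75, f(m) = 1.515625 (+); new bracket [-0.75, -0.5]
m = -0.625, f(m) = -0.2051 (−); new bracket [-0.75, -0.625]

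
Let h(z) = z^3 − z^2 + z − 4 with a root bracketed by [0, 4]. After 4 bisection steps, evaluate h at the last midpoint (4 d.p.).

h(2) = 2 > 0, so the root lies in [0, 2]
h(1) = -3 < 0, so the root lies in [1, 2]
h(1.5) = -1.375 < 0, so the root lies in [1.5, 2]
h(1.75) = 0.0469 > 0, so the root lies in [1.5, 1.75]

0.0469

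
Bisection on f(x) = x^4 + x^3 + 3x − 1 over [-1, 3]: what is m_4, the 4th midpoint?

x = 1 gives f = 4, positive; keep [-1, 1]
x = 0 gives f = -1, negative; keep [0, 1]
x = 0.5 gives f = 0.6875, positive; keep [0, 0.5]
x = 0.25 gives f = -0.2305, negative; keep [0.25, 0.5]

0.25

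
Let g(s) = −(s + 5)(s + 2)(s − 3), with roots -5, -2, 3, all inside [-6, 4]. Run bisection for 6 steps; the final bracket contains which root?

3

g(-1) = 16 > 0, so the root lies in [-1, 4]
g(1.5) = 34.125 > 0, so the root lies in [1.5, 4]
g(2.75) = 9.203125 > 0, so the root lies in [2.75, 4]
g(3.375) = -16.8809 < 0, so the root lies in [2.75, 3.375]
g(3.0625) = -2.551 < 0, so the root lies in [2.75, 3.0625]
g(2.90625) = 3.6366 > 0, so the root lies in [2.90625, 3.0625]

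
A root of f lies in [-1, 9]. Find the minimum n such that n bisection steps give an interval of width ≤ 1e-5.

20

Width after n steps is 10/2^n. Need 2^n ≥ 10/1e-5 = 1000000.
2^19 = 524288 < 1000000 ≤ 2^20 = 1048576, so n = 20.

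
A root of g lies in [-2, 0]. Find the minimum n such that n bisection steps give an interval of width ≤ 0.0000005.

Width after n steps is 2/2^n. Need 2^n ≥ 2/0.0000005 = 4000000.
2^21 = 2097152 < 4000000 ≤ 2^22 = 4194304, so n = 22.

22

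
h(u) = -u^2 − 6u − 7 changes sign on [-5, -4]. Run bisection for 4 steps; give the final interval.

[-4.4375, -4.375]

h(-4.5) = -0.25 < 0, so the root lies in [-4.5, -4]
h(-4.25) = 0.4375 > 0, so the root lies in [-4.5, -4.25]
h(-4.375) = 0.109375 > 0, so the root lies in [-4.5, -4.375]
h(-4.4375) = -0.0664 < 0, so the root lies in [-4.4375, -4.375]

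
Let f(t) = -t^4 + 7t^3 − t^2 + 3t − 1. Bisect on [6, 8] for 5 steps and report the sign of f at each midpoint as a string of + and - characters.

midpoint 7: f = -29 < 0 → [6, 7]
midpoint 6.5: f = 113.5625 > 0 → [6.5, 7]
midpoint 6.75: f = 50.574219 > 0 → [6.75, 7]
midpoint 6.875: f = 12.9783 > 0 → [6.875, 7]
midpoint 6.9375: f = -7.448 < 0 → [6.875, 6.9375]

-+++-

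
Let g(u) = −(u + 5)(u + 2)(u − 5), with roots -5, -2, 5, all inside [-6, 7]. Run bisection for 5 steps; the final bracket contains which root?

5

m = 0.5, g(m) = 61.875 (+); new bracket [0.5, 7]
m = 3.75, g(m) = 62.890625 (+); new bracket [3.75, 7]
m = 5.375, g(m) = -28.693359 (−); new bracket [3.75, 5.375]
m = 4.5625, g(m) = 27.4548 (+); new bracket [4.5625, 5.375]
m = 4.96875, g(m) = 2.1709 (+); new bracket [4.96875, 5.375]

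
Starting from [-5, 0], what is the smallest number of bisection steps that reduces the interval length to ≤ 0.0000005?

24

Width after n steps is 5/2^n. Need 2^n ≥ 5/0.0000005 = 10000000.
2^23 = 8388608 < 10000000 ≤ 2^24 = 16777216, so n = 24.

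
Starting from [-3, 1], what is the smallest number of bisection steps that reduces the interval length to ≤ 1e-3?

Width after n steps is 4/2^n. Need 2^n ≥ 4/1e-3 = 4000.
2^11 = 2048 < 4000 ≤ 2^12 = 4096, so n = 12.

12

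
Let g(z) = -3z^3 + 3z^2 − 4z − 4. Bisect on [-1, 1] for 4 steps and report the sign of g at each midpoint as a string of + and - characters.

--++

g(0) = -4 < 0, so the root lies in [-1, 0]
g(-0.5) = -0.875 < 0, so the root lies in [-1, -0.5]
g(-0.75) = 1.953125 > 0, so the root lies in [-0.75, -0.5]
g(-0.625) = 0.4043 > 0, so the root lies in [-0.625, -0.5]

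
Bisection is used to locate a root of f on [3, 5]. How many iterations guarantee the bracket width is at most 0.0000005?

22

Width after n steps is 2/2^n. Need 2^n ≥ 2/0.0000005 = 4000000.
2^21 = 2097152 < 4000000 ≤ 2^22 = 4194304, so n = 22.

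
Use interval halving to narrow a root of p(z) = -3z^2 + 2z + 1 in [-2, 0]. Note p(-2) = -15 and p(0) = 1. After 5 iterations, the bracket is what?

midpoint -1: p = -4 < 0 → [-1, 0]
midpoint -0.5: p = -0.75 < 0 → [-0.5, 0]
midpoint -0.25: p = 0.3125 > 0 → [-0.5, -0.25]
midpoint -0.375: p = -0.1719 < 0 → [-0.375, -0.25]
midpoint -0.3125: p = 0.082 > 0 → [-0.375, -0.3125]

[-0.375, -0.3125]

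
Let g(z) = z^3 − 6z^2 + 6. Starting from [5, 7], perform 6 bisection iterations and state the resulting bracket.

[5.8125, 5.84375]

midpoint 6: g = 6 > 0 → [5, 6]
midpoint 5.5: g = -9.125 < 0 → [5.5, 6]
midpoint 5.75: g = -2.265625 < 0 → [5.75, 6]
midpoint 5.875: g = 1.6855 > 0 → [5.75, 5.875]
midpoint 5.8125: g = -0.3347 < 0 → [5.8125, 5.875]
midpoint 5.84375: g = 0.6642 > 0 → [5.8125, 5.84375]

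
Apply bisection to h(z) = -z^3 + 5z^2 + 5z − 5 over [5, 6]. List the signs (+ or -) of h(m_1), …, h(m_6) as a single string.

+-+++-

h(5.5) = 7.375 > 0, so the root lies in [5.5, 6]
h(5.75) = -1.046875 < 0, so the root lies in [5.5, 5.75]
h(5.625) = 3.349609 > 0, so the root lies in [5.625, 5.75]
h(5.6875) = 1.1985 > 0, so the root lies in [5.6875, 5.75]
h(5.71875) = 0.0877 > 0, so the root lies in [5.71875, 5.75]
h(5.734375) = -0.4766 < 0, so the root lies in [5.71875, 5.734375]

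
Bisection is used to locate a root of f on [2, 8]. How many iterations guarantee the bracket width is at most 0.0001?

Width after n steps is 6/2^n. Need 2^n ≥ 6/0.0001 = 60000.
2^15 = 32768 < 60000 ≤ 2^16 = 65536, so n = 16.

16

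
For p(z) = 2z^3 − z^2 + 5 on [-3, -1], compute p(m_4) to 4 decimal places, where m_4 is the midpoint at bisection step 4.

0.8867

p(-2) = -15 < 0, so the root lies in [-2, -1]
p(-1.5) = -4 < 0, so the root lies in [-1.5, -1]
p(-1.25) = -0.46875 < 0, so the root lies in [-1.25, -1]
p(-1.125) = 0.8867 > 0, so the root lies in [-1.25, -1.125]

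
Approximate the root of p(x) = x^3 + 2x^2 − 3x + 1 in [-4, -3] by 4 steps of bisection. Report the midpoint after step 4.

-3.0625

p(-3.5) = -6.875 < 0, so the root lies in [-3.5, -3]
p(-3.25) = -2.453125 < 0, so the root lies in [-3.25, -3]
p(-3.125) = -0.611328 < 0, so the root lies in [-3.125, -3]
p(-3.0625) = 0.2224 > 0, so the root lies in [-3.125, -3.0625]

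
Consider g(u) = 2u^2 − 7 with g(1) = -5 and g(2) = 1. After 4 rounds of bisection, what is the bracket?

u = 1.5 gives g = -2.5, negative; keep [1.5, 2]
u = 1.75 gives g = -0.875, negative; keep [1.75, 2]
u = 1.875 gives g = 0.03125, positive; keep [1.75, 1.875]
u = 1.8125 gives g = -0.4297, negative; keep [1.8125, 1.875]

[1.8125, 1.875]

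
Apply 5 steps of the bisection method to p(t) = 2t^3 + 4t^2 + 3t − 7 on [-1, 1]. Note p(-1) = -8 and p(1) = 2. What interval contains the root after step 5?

midpoint 0: p = -7 < 0 → [0, 1]
midpoint 0.5: p = -4.25 < 0 → [0.5, 1]
midpoint 0.75: p = -1.65625 < 0 → [0.75, 1]
midpoint 0.875: p = 0.0273 > 0 → [0.75, 0.875]
midpoint 0.8125: p = -0.8491 < 0 → [0.8125, 0.875]

[0.8125, 0.875]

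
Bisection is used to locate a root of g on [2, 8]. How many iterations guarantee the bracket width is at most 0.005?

11

Width after n steps is 6/2^n. Need 2^n ≥ 6/0.005 = 1200.
2^10 = 1024 < 1200 ≤ 2^11 = 2048, so n = 11.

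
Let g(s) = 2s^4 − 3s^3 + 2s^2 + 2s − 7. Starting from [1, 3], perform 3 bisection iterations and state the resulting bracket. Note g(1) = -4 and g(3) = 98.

m = 2, g(m) = 13 (+); new bracket [1, 2]
m = 1.5, g(m) = 0.5 (+); new bracket [1, 1.5]
m = 1.25, g(m) = -2.351562 (−); new bracket [1.25, 1.5]

[1.25, 1.5]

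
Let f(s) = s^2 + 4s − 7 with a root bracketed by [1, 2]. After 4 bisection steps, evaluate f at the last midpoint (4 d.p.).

m = 1.5, f(m) = 1.25 (+); new bracket [1, 1.5]
m = 1.25, f(m) = -0.4375 (−); new bracket [1.25, 1.5]
m = 1.375, f(m) = 0.390625 (+); new bracket [1.25, 1.375]
m = 1.3125, f(m) = -0.0273 (−); new bracket [1.3125, 1.375]

-0.0273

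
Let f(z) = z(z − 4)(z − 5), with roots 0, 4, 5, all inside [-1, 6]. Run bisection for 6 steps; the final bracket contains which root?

f(2.5) = 9.375 > 0, so the root lies in [-1, 2.5]
f(0.75) = 10.359375 > 0, so the root lies in [-1, 0.75]
f(-0.125) = -2.642578 < 0, so the root lies in [-0.125, 0.75]
f(0.3125) = 5.4016 > 0, so the root lies in [-0.125, 0.3125]
f(0.09375) = 1.7967 > 0, so the root lies in [-0.125, 0.09375]
f(-0.015625) = -0.3147 < 0, so the root lies in [-0.015625, 0.09375]

0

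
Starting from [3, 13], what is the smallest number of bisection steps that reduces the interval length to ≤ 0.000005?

Width after n steps is 10/2^n. Need 2^n ≥ 10/0.000005 = 2000000.
2^20 = 1048576 < 2000000 ≤ 2^21 = 2097152, so n = 21.

21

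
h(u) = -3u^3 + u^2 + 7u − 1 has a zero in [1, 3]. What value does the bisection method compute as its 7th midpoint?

u = 2 gives h = -7, negative; keep [1, 2]
u = 1.5 gives h = 1.625, positive; keep [1.5, 2]
u = 1.75 gives h = -1.765625, negative; keep [1.5, 1.75]
u = 1.625 gives h = 0.1426, positive; keep [1.625, 1.75]
u = 1.6875 gives h = -0.7561, negative; keep [1.625, 1.6875]
u = 1.65625 gives h = -0.2932, negative; keep [1.625, 1.65625]
u = 1.640625 gives h = -0.0719, negative; keep [1.625, 1.640625]

1.640625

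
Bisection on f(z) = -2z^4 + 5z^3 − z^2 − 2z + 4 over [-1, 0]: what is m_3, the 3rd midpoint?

-0.875

midpoint -0.5: f = 4 > 0 → [-1, -0.5]
midpoint -0.75: f = 2.195312 > 0 → [-1, -0.75]
midpoint -0.875: f = 0.462402 > 0 → [-1, -0.875]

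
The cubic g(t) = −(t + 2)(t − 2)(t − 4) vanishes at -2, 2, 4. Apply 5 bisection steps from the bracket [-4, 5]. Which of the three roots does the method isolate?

t = 0.5 gives g = -13.125, negative; keep [-4, 0.5]
t = -1.75 gives g = -5.390625, negative; keep [-4, -1.75]
t = -2.875 gives g = 29.326172, positive; keep [-2.875, -1.75]
t = -2.3125 gives g = 8.5071, positive; keep [-2.3125, -1.75]
t = -2.03125 gives g = 0.7598, positive; keep [-2.03125, -1.75]

-2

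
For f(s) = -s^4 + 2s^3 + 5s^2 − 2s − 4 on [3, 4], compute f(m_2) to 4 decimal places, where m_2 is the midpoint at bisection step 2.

-0.5977

f(3.5) = -14.0625 < 0, so the root lies in [3, 3.5]
f(3.25) = -0.597656 < 0, so the root lies in [3, 3.25]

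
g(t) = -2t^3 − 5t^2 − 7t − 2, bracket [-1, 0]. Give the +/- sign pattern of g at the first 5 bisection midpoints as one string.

g(-0.5) = 0.5 > 0, so the root lies in [-0.5, 0]
g(-0.25) = -0.53125 < 0, so the root lies in [-0.5, -0.25]
g(-0.375) = 0.027344 > 0, so the root lies in [-0.375, -0.25]
g(-0.3125) = -0.2397 < 0, so the root lies in [-0.375, -0.3125]
g(-0.34375) = -0.1033 < 0, so the root lies in [-0.375, -0.34375]

+-+--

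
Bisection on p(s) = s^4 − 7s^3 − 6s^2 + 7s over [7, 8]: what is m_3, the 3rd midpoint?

7.625

midpoint 7.5: p = -74.0625 < 0 → [7.5, 8]
midpoint 7.75: p = 42.988281 > 0 → [7.5, 7.75]
midpoint 7.625: p = -18.392334 < 0 → [7.625, 7.75]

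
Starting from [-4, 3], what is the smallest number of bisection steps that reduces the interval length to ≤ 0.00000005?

28

Width after n steps is 7/2^n. Need 2^n ≥ 7/0.00000005 = 140000000.
2^27 = 134217728 < 140000000 ≤ 2^28 = 268435456, so n = 28.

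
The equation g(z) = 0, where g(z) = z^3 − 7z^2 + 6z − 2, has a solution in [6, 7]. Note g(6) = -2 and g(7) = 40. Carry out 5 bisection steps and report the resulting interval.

[6.0625, 6.09375]

m = 6.5, g(m) = 15.875 (+); new bracket [6, 6.5]
m = 6.25, g(m) = 6.203125 (+); new bracket [6, 6.25]
m = 6.125, g(m) = 1.923828 (+); new bracket [6, 6.125]
m = 6.0625, g(m) = -0.0818 (−); new bracket [6.0625, 6.125]
m = 6.09375, g(m) = 0.91 (+); new bracket [6.0625, 6.09375]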